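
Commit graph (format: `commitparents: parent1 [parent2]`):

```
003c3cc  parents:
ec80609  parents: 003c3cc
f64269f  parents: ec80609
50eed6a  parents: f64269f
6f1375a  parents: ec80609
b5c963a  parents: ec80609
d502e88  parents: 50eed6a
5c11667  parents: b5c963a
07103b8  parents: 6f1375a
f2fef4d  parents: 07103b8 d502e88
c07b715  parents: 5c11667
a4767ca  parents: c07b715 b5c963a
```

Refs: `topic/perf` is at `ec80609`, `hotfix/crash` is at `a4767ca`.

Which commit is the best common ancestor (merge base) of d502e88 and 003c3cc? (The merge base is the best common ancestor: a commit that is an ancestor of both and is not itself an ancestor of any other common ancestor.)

003c3cc

Ancestors of d502e88: {003c3cc, 50eed6a, d502e88, ec80609, f64269f}.
Ancestors of 003c3cc: {003c3cc}.
Common ancestors: {003c3cc}.
The only common ancestor is 003c3cc, so it is the merge base.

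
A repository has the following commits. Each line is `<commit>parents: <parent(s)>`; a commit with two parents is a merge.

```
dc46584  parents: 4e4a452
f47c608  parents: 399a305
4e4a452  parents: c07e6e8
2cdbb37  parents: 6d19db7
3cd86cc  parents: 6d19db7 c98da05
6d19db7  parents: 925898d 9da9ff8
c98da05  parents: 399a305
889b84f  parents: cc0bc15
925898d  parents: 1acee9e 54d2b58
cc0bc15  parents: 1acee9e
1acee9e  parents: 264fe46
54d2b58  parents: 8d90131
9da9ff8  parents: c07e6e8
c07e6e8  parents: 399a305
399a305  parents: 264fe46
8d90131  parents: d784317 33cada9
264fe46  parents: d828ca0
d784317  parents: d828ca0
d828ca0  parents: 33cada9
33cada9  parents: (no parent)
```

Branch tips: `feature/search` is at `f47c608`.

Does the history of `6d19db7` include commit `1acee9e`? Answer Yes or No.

Ancestors of 6d19db7 (commits reachable by following parents): {1acee9e, 264fe46, 33cada9, 399a305, 54d2b58, 6d19db7, 8d90131, 925898d, 9da9ff8, c07e6e8, d784317, d828ca0}.
1acee9e is in that set, so it is an ancestor of 6d19db7.

Yes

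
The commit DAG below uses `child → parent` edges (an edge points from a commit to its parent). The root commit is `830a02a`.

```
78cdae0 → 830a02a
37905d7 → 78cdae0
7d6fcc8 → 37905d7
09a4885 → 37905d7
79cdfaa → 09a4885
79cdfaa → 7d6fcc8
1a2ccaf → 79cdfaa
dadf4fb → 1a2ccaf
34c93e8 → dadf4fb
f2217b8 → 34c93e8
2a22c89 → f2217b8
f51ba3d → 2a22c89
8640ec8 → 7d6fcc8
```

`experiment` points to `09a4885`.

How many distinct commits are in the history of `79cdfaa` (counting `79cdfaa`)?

Walking parent pointers from 79cdfaa: reachable set = {09a4885, 37905d7, 78cdae0, 79cdfaa, 7d6fcc8, 830a02a}.
That is 6 commits.

6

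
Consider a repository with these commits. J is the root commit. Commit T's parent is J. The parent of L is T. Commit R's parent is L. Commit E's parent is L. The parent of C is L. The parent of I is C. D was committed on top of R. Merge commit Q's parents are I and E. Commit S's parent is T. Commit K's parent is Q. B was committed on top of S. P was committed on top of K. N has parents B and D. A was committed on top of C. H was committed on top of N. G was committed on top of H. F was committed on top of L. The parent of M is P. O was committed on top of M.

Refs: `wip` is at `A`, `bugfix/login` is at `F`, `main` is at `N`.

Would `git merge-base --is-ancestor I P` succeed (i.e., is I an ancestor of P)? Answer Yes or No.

Ancestors of P (commits reachable by following parents): {C, E, I, J, K, L, P, Q, T}.
I is in that set, so it is an ancestor of P.

Yes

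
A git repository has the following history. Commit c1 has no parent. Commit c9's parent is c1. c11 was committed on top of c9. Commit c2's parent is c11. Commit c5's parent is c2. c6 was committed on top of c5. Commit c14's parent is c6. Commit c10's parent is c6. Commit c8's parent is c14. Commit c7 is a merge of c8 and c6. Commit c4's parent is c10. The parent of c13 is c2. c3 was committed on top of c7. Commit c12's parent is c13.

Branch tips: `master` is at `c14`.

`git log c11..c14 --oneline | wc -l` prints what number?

Reachable from c14: {c1, c11, c14, c2, c5, c6, c9}.
Reachable from c11: {c1, c11, c9}.
In c14's history but not c11's: {c14, c2, c5, c6} — 4 commits.

4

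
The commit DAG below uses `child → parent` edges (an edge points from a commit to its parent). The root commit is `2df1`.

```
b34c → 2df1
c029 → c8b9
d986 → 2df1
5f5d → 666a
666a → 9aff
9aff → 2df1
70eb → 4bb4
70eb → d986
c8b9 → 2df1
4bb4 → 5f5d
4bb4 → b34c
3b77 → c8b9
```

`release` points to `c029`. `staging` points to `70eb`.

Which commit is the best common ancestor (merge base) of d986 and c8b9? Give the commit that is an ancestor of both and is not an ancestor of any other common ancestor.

2df1

Ancestors of d986: {2df1, d986}.
Ancestors of c8b9: {2df1, c8b9}.
Common ancestors: {2df1}.
The only common ancestor is 2df1, so it is the merge base.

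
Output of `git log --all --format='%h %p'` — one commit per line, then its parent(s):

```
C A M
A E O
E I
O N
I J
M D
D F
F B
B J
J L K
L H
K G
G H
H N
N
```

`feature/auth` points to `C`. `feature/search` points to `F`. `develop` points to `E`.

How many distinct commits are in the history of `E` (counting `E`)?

8

Walking parent pointers from E: reachable set = {E, G, H, I, J, K, L, N}.
That is 8 commits.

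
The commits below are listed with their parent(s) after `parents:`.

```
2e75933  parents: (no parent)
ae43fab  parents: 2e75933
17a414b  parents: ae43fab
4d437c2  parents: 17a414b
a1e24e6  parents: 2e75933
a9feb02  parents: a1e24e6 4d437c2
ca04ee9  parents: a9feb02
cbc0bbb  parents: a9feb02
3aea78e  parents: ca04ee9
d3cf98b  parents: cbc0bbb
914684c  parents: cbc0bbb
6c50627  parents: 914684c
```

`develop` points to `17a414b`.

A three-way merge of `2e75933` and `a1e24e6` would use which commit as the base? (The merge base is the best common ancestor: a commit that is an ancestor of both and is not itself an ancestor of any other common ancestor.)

2e75933

Ancestors of 2e75933: {2e75933}.
Ancestors of a1e24e6: {2e75933, a1e24e6}.
Common ancestors: {2e75933}.
The only common ancestor is 2e75933, so it is the merge base.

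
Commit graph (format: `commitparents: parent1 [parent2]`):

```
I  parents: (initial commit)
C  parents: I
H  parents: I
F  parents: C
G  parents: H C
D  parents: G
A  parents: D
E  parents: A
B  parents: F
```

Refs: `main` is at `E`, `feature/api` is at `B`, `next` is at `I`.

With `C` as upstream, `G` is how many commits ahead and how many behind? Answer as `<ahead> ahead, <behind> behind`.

2 ahead, 0 behind

Reachable from G: {C, G, H, I}.
Reachable from C: {C, I}.
Only in G's history (ahead): {G, H} — 2.
Only in C's history (behind): {} — 0.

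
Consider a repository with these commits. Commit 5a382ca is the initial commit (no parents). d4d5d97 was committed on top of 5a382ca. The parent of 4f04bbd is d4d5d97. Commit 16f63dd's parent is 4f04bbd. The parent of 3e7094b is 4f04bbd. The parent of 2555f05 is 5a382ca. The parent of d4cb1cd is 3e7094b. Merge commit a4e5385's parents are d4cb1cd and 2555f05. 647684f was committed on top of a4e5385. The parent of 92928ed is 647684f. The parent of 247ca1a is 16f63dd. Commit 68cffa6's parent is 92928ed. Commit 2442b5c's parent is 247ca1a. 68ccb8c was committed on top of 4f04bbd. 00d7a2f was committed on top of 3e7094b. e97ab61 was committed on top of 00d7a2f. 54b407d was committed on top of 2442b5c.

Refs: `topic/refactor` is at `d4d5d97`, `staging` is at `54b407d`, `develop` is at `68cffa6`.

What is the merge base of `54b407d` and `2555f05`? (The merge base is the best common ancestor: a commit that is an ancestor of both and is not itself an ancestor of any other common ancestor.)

Ancestors of 54b407d: {16f63dd, 2442b5c, 247ca1a, 4f04bbd, 54b407d, 5a382ca, d4d5d97}.
Ancestors of 2555f05: {2555f05, 5a382ca}.
Common ancestors: {5a382ca}.
The only common ancestor is 5a382ca, so it is the merge base.

5a382ca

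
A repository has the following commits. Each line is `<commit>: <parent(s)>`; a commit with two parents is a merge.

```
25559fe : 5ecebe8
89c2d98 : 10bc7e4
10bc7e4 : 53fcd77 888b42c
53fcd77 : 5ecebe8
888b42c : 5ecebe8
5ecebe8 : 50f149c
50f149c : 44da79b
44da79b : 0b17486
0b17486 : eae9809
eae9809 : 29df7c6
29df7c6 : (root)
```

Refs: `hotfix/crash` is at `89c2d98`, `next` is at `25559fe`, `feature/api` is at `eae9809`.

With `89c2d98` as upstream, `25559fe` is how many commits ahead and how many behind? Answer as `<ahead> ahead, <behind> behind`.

Reachable from 25559fe: {0b17486, 25559fe, 29df7c6, 44da79b, 50f149c, 5ecebe8, eae9809}.
Reachable from 89c2d98: {0b17486, 10bc7e4, 29df7c6, 44da79b, 50f149c, 53fcd77, 5ecebe8, 888b42c, 89c2d98, eae9809}.
Only in 25559fe's history (ahead): {25559fe} — 1.
Only in 89c2d98's history (behind): {10bc7e4, 53fcd77, 888b42c, 89c2d98} — 4.

1 ahead, 4 behind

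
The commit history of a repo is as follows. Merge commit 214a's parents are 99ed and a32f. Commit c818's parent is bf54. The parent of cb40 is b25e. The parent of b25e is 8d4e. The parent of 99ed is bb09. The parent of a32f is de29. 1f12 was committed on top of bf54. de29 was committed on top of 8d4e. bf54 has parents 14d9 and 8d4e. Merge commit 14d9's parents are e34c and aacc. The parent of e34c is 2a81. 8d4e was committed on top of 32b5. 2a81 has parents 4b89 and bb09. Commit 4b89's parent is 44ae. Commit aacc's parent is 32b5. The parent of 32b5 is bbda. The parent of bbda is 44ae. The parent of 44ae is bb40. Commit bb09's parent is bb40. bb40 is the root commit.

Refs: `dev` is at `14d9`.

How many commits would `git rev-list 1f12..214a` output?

4

Reachable from 214a: {214a, 32b5, 44ae, 8d4e, 99ed, a32f, bb09, bb40, bbda, de29}.
Reachable from 1f12: {14d9, 1f12, 2a81, 32b5, 44ae, 4b89, 8d4e, aacc, bb09, bb40, bbda, bf54, e34c}.
In 214a's history but not 1f12's: {214a, 99ed, a32f, de29} — 4 commits.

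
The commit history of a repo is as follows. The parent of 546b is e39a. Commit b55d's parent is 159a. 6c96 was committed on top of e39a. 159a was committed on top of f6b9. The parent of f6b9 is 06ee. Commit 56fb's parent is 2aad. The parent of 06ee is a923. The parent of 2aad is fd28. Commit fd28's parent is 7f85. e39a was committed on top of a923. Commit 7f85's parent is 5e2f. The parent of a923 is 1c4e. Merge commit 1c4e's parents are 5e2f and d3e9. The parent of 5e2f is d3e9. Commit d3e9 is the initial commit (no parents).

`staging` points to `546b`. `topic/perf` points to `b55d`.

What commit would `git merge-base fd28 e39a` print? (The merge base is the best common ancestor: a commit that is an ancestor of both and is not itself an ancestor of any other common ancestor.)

Ancestors of fd28: {5e2f, 7f85, d3e9, fd28}.
Ancestors of e39a: {1c4e, 5e2f, a923, d3e9, e39a}.
Common ancestors: {5e2f, d3e9}.
Among these, 5e2f is not an ancestor of any other common ancestor — it is the merge base.

5e2f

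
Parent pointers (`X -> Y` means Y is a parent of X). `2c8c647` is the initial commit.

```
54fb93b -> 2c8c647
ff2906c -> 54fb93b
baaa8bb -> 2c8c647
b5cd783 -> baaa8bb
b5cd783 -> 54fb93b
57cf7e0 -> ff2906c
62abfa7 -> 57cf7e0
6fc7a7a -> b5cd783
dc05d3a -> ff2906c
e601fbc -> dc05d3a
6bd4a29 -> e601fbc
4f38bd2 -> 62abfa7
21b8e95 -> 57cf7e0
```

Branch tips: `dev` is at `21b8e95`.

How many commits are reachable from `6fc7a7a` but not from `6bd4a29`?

Reachable from 6fc7a7a: {2c8c647, 54fb93b, 6fc7a7a, b5cd783, baaa8bb}.
Reachable from 6bd4a29: {2c8c647, 54fb93b, 6bd4a29, dc05d3a, e601fbc, ff2906c}.
In 6fc7a7a's history but not 6bd4a29's: {6fc7a7a, b5cd783, baaa8bb} — 3 commits.

3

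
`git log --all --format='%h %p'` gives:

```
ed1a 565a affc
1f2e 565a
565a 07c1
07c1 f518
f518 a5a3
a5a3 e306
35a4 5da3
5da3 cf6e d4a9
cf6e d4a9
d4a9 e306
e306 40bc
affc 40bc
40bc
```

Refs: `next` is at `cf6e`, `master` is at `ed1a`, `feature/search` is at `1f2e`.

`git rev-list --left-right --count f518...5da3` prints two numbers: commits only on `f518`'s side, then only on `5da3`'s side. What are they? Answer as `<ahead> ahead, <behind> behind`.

2 ahead, 3 behind

Reachable from f518: {40bc, a5a3, e306, f518}.
Reachable from 5da3: {40bc, 5da3, cf6e, d4a9, e306}.
Only in f518's history (ahead): {a5a3, f518} — 2.
Only in 5da3's history (behind): {5da3, cf6e, d4a9} — 3.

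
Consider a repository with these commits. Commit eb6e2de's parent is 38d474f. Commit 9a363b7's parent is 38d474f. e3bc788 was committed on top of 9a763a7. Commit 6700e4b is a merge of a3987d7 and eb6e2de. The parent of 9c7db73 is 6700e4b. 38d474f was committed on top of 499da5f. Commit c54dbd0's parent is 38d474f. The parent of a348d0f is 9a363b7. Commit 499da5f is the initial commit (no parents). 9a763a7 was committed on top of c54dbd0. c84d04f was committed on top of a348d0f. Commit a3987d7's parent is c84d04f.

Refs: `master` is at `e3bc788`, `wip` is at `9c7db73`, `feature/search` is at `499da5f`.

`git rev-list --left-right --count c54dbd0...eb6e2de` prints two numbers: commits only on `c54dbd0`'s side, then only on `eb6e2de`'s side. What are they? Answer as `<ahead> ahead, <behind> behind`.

Reachable from c54dbd0: {38d474f, 499da5f, c54dbd0}.
Reachable from eb6e2de: {38d474f, 499da5f, eb6e2de}.
Only in c54dbd0's history (ahead): {c54dbd0} — 1.
Only in eb6e2de's history (behind): {eb6e2de} — 1.

1 ahead, 1 behind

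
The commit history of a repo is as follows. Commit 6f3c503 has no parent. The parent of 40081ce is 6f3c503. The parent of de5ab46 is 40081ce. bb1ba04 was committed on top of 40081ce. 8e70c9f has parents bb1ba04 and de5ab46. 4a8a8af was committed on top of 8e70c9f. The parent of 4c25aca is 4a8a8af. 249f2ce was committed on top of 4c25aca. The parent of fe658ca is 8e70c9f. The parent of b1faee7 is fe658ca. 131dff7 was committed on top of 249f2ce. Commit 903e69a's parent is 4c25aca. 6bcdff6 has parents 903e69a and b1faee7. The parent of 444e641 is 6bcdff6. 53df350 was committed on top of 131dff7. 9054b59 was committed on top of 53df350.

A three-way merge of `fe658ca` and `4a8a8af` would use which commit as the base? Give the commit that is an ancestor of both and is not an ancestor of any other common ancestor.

Ancestors of fe658ca: {40081ce, 6f3c503, 8e70c9f, bb1ba04, de5ab46, fe658ca}.
Ancestors of 4a8a8af: {40081ce, 4a8a8af, 6f3c503, 8e70c9f, bb1ba04, de5ab46}.
Common ancestors: {40081ce, 6f3c503, 8e70c9f, bb1ba04, de5ab46}.
Among these, 8e70c9f is not an ancestor of any other common ancestor — it is the merge base.

8e70c9f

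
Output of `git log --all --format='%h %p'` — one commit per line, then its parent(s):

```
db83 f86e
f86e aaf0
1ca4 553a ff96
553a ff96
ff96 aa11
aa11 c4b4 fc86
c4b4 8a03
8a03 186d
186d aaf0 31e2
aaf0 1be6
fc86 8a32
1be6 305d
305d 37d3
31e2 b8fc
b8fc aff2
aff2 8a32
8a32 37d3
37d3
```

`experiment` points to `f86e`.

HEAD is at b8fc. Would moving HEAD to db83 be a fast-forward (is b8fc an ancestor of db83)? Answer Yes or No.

No

A fast-forward from b8fc to db83 is possible iff b8fc is an ancestor of db83.
Ancestors of db83: {1be6, 305d, 37d3, aaf0, db83, f86e}.
b8fc is not among them, so fast-forward is not possible.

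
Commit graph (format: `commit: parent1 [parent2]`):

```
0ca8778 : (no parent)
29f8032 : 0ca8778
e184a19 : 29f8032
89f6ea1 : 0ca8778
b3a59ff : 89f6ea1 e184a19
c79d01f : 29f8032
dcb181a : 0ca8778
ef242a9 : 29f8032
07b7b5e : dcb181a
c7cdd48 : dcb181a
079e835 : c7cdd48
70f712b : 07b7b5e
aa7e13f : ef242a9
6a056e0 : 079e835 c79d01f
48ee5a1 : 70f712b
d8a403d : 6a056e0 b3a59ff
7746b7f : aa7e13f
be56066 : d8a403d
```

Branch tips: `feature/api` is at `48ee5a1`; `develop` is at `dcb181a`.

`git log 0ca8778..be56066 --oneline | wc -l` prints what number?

Reachable from be56066: {079e835, 0ca8778, 29f8032, 6a056e0, 89f6ea1, b3a59ff, be56066, c79d01f, c7cdd48, d8a403d, dcb181a, e184a19}.
Reachable from 0ca8778: {0ca8778}.
In be56066's history but not 0ca8778's: {079e835, 29f8032, 6a056e0, 89f6ea1, b3a59ff, be56066, c79d01f, c7cdd48, d8a403d, dcb181a, e184a19} — 11 commits.

11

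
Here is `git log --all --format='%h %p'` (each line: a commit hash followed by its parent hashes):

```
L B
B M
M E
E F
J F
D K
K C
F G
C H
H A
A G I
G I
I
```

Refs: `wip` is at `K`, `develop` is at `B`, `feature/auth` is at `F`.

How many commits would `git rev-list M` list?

5

Walking parent pointers from M: reachable set = {E, F, G, I, M}.
That is 5 commits.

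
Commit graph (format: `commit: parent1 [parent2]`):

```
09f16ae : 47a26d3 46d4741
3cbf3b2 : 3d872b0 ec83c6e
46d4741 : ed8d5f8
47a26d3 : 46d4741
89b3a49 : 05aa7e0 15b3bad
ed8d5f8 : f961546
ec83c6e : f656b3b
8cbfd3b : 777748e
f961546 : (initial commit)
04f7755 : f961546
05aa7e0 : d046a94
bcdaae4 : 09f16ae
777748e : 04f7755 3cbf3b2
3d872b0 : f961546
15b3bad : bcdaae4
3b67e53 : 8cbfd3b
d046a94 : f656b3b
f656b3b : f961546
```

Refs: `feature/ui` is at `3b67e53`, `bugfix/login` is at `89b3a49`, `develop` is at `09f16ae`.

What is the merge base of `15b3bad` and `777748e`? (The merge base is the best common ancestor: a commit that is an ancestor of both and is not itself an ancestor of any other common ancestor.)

f961546

Ancestors of 15b3bad: {09f16ae, 15b3bad, 46d4741, 47a26d3, bcdaae4, ed8d5f8, f961546}.
Ancestors of 777748e: {04f7755, 3cbf3b2, 3d872b0, 777748e, ec83c6e, f656b3b, f961546}.
Common ancestors: {f961546}.
The only common ancestor is f961546, so it is the merge base.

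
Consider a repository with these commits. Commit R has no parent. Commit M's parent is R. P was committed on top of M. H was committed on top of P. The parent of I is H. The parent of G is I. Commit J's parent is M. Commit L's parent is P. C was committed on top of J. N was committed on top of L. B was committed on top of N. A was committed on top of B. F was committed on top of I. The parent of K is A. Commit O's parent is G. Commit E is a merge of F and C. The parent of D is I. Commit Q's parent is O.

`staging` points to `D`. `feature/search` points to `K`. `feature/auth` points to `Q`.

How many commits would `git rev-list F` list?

Walking parent pointers from F: reachable set = {F, H, I, M, P, R}.
That is 6 commits.

6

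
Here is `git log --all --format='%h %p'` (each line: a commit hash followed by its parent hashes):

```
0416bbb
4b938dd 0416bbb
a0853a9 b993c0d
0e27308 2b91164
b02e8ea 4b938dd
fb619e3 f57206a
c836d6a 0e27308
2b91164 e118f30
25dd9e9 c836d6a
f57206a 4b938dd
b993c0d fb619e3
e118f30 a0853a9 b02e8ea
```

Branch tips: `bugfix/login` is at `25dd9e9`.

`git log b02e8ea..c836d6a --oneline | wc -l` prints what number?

8

Reachable from c836d6a: {0416bbb, 0e27308, 2b91164, 4b938dd, a0853a9, b02e8ea, b993c0d, c836d6a, e118f30, f57206a, fb619e3}.
Reachable from b02e8ea: {0416bbb, 4b938dd, b02e8ea}.
In c836d6a's history but not b02e8ea's: {0e27308, 2b91164, a0853a9, b993c0d, c836d6a, e118f30, f57206a, fb619e3} — 8 commits.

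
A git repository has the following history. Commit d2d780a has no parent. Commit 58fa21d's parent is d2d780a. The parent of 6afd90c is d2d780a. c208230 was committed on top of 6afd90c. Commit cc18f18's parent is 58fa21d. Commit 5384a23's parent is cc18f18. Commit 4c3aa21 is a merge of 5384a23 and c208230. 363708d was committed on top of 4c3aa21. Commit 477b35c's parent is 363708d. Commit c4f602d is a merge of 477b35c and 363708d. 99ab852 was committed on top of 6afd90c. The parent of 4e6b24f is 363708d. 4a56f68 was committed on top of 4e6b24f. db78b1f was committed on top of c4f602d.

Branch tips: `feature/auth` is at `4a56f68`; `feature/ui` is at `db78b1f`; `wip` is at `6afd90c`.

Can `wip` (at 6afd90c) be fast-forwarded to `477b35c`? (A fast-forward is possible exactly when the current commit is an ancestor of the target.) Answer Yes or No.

A fast-forward from 6afd90c to 477b35c is possible iff 6afd90c is an ancestor of 477b35c.
Ancestors of 477b35c: {363708d, 477b35c, 4c3aa21, 5384a23, 58fa21d, 6afd90c, c208230, cc18f18, d2d780a}.
6afd90c is among them, so fast-forward is possible.

Yes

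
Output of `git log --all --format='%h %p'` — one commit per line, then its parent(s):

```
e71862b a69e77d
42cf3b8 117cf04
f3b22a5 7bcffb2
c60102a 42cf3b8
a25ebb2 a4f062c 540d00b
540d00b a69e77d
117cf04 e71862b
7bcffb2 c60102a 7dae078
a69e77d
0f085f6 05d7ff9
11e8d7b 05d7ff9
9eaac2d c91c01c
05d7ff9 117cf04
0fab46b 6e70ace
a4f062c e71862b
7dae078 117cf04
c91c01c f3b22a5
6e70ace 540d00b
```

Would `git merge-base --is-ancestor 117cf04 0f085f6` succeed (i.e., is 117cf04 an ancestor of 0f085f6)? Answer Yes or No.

Yes

Ancestors of 0f085f6 (commits reachable by following parents): {05d7ff9, 0f085f6, 117cf04, a69e77d, e71862b}.
117cf04 is in that set, so it is an ancestor of 0f085f6.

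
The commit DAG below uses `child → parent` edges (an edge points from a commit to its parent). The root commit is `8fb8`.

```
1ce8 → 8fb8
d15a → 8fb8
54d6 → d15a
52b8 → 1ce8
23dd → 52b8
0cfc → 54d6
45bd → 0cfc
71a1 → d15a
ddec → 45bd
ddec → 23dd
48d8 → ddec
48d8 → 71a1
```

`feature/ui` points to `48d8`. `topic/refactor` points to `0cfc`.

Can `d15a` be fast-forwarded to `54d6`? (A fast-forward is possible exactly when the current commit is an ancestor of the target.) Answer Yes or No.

Yes

A fast-forward from d15a to 54d6 is possible iff d15a is an ancestor of 54d6.
Ancestors of 54d6: {54d6, 8fb8, d15a}.
d15a is among them, so fast-forward is possible.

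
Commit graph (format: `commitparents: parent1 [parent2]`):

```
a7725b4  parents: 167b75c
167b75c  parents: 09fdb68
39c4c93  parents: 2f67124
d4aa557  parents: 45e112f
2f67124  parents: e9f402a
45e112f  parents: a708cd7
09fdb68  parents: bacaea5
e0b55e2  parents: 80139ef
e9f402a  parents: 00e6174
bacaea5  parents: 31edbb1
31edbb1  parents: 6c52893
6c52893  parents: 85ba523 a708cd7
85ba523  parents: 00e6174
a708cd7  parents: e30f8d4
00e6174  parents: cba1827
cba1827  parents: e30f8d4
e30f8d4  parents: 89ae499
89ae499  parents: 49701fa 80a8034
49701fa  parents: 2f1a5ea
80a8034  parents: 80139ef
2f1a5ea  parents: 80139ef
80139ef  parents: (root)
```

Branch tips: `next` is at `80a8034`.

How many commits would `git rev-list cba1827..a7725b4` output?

Reachable from a7725b4: {00e6174, 09fdb68, 167b75c, 2f1a5ea, 31edbb1, 49701fa, 6c52893, 80139ef, 80a8034, 85ba523, 89ae499, a708cd7, a7725b4, bacaea5, cba1827, e30f8d4}.
Reachable from cba1827: {2f1a5ea, 49701fa, 80139ef, 80a8034, 89ae499, cba1827, e30f8d4}.
In a7725b4's history but not cba1827's: {00e6174, 09fdb68, 167b75c, 31edbb1, 6c52893, 85ba523, a708cd7, a7725b4, bacaea5} — 9 commits.

9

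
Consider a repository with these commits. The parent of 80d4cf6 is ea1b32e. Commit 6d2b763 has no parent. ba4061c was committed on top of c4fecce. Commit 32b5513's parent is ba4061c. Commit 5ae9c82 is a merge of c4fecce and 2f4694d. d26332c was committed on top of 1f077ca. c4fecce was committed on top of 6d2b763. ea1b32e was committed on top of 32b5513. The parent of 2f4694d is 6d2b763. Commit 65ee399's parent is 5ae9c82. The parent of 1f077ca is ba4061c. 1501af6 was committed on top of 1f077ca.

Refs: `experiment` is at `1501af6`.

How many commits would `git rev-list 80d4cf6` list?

6

Walking parent pointers from 80d4cf6: reachable set = {32b5513, 6d2b763, 80d4cf6, ba4061c, c4fecce, ea1b32e}.
That is 6 commits.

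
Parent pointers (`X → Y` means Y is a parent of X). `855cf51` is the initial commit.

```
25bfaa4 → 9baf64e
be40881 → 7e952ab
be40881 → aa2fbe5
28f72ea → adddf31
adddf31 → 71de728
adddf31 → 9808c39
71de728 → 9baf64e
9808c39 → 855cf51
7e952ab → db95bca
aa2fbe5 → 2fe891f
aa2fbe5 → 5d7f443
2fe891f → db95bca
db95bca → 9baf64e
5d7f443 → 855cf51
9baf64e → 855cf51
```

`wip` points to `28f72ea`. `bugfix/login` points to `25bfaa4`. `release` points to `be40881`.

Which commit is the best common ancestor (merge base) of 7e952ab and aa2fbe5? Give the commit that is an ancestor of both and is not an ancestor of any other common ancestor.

Ancestors of 7e952ab: {7e952ab, 855cf51, 9baf64e, db95bca}.
Ancestors of aa2fbe5: {2fe891f, 5d7f443, 855cf51, 9baf64e, aa2fbe5, db95bca}.
Common ancestors: {855cf51, 9baf64e, db95bca}.
Among these, db95bca is not an ancestor of any other common ancestor — it is the merge base.

db95bca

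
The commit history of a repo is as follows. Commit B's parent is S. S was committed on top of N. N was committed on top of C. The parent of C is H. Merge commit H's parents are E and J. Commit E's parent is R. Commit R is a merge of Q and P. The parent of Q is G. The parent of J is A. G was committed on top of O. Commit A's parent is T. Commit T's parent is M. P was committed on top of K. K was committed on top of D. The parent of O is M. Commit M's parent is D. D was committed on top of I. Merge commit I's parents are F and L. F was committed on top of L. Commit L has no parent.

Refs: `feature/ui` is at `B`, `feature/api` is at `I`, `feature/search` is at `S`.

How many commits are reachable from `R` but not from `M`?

6

Reachable from R: {D, F, G, I, K, L, M, O, P, Q, R}.
Reachable from M: {D, F, I, L, M}.
In R's history but not M's: {G, K, O, P, Q, R} — 6 commits.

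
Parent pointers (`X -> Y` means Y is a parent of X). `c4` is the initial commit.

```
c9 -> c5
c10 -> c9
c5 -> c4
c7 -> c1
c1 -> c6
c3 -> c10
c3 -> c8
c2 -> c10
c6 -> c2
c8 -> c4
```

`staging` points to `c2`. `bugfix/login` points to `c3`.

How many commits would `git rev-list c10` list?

4

Walking parent pointers from c10: reachable set = {c10, c4, c5, c9}.
That is 4 commits.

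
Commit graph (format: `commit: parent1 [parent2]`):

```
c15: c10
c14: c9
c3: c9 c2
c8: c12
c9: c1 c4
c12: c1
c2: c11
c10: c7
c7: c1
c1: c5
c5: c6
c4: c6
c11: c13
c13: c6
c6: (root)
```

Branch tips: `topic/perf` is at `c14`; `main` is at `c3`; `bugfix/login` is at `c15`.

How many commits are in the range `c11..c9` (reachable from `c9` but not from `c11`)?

Reachable from c9: {c1, c4, c5, c6, c9}.
Reachable from c11: {c11, c13, c6}.
In c9's history but not c11's: {c1, c4, c5, c9} — 4 commits.

4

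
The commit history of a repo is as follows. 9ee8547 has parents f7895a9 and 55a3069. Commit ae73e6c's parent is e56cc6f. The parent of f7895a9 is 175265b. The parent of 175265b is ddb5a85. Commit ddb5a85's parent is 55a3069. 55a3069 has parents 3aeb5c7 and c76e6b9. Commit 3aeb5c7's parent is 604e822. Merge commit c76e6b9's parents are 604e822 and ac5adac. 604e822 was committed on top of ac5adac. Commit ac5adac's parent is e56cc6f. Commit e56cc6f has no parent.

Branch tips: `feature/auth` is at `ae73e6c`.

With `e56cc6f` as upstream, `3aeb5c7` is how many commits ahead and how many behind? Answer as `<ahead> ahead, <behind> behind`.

Reachable from 3aeb5c7: {3aeb5c7, 604e822, ac5adac, e56cc6f}.
Reachable from e56cc6f: {e56cc6f}.
Only in 3aeb5c7's history (ahead): {3aeb5c7, 604e822, ac5adac} — 3.
Only in e56cc6f's history (behind): {} — 0.

3 ahead, 0 behind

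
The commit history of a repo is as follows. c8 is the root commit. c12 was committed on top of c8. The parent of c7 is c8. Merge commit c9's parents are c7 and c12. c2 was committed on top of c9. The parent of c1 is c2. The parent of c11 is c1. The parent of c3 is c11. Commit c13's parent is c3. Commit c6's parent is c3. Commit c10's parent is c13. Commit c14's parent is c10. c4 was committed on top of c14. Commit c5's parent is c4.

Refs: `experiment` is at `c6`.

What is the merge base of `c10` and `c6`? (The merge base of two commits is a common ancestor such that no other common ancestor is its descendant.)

Ancestors of c10: {c1, c10, c11, c12, c13, c2, c3, c7, c8, c9}.
Ancestors of c6: {c1, c11, c12, c2, c3, c6, c7, c8, c9}.
Common ancestors: {c1, c11, c12, c2, c3, c7, c8, c9}.
Among these, c3 is not an ancestor of any other common ancestor — it is the merge base.

c3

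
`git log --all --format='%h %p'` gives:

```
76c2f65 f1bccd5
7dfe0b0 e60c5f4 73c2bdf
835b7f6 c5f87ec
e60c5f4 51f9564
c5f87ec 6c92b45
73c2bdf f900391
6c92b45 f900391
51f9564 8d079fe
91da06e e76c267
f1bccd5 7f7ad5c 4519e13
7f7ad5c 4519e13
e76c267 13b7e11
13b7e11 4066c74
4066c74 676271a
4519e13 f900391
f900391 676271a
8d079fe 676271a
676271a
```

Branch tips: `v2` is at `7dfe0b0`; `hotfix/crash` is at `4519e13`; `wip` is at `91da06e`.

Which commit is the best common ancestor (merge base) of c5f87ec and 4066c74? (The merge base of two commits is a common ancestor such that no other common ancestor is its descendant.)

676271a

Ancestors of c5f87ec: {676271a, 6c92b45, c5f87ec, f900391}.
Ancestors of 4066c74: {4066c74, 676271a}.
Common ancestors: {676271a}.
The only common ancestor is 676271a, so it is the merge base.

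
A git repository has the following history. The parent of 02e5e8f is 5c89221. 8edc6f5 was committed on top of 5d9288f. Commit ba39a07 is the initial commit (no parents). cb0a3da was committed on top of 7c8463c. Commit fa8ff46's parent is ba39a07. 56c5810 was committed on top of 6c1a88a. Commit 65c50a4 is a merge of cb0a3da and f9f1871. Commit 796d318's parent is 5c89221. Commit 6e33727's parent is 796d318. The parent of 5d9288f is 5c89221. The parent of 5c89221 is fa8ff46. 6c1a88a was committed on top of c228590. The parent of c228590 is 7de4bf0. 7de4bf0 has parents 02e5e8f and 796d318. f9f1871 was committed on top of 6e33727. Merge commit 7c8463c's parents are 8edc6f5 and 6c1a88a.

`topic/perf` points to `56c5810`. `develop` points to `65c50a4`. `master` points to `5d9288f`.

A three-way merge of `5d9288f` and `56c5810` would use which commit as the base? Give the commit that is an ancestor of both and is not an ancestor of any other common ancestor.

5c89221

Ancestors of 5d9288f: {5c89221, 5d9288f, ba39a07, fa8ff46}.
Ancestors of 56c5810: {02e5e8f, 56c5810, 5c89221, 6c1a88a, 796d318, 7de4bf0, ba39a07, c228590, fa8ff46}.
Common ancestors: {5c89221, ba39a07, fa8ff46}.
Among these, 5c89221 is not an ancestor of any other common ancestor — it is the merge base.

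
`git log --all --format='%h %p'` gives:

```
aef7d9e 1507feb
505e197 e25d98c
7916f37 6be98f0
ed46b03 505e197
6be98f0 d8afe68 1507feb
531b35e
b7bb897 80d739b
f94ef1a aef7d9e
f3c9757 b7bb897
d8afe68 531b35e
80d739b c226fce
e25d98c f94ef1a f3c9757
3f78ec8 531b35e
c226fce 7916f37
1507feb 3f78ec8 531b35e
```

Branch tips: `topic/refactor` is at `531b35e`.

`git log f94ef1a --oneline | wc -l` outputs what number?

Walking parent pointers from f94ef1a: reachable set = {1507feb, 3f78ec8, 531b35e, aef7d9e, f94ef1a}.
That is 5 commits.

5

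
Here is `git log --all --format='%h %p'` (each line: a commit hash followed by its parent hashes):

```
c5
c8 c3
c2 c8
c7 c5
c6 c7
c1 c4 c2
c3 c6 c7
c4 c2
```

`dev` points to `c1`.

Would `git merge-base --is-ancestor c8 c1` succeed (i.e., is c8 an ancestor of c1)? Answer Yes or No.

Ancestors of c1 (commits reachable by following parents): {c1, c2, c3, c4, c5, c6, c7, c8}.
c8 is in that set, so it is an ancestor of c1.

Yes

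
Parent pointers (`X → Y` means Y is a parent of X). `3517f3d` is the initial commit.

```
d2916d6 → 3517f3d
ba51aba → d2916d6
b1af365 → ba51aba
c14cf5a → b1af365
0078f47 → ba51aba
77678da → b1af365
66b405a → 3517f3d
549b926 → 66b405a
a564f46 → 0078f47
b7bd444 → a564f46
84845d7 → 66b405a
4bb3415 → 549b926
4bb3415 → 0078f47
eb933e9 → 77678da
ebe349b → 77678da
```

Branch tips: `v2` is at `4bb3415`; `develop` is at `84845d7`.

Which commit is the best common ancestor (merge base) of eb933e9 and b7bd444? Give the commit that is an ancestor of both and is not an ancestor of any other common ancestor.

ba51aba

Ancestors of eb933e9: {3517f3d, 77678da, b1af365, ba51aba, d2916d6, eb933e9}.
Ancestors of b7bd444: {0078f47, 3517f3d, a564f46, b7bd444, ba51aba, d2916d6}.
Common ancestors: {3517f3d, ba51aba, d2916d6}.
Among these, ba51aba is not an ancestor of any other common ancestor — it is the merge base.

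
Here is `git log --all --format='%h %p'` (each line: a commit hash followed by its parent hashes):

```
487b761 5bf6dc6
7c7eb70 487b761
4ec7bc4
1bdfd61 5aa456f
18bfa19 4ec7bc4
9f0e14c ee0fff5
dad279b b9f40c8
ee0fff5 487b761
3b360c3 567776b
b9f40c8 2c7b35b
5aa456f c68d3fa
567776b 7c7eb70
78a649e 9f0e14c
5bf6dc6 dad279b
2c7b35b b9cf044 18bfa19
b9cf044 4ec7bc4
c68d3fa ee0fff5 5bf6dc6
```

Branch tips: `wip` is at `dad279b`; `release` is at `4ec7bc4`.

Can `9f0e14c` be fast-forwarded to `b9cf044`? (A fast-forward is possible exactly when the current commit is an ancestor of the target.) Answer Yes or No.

No

A fast-forward from 9f0e14c to b9cf044 is possible iff 9f0e14c is an ancestor of b9cf044.
Ancestors of b9cf044: {4ec7bc4, b9cf044}.
9f0e14c is not among them, so fast-forward is not possible.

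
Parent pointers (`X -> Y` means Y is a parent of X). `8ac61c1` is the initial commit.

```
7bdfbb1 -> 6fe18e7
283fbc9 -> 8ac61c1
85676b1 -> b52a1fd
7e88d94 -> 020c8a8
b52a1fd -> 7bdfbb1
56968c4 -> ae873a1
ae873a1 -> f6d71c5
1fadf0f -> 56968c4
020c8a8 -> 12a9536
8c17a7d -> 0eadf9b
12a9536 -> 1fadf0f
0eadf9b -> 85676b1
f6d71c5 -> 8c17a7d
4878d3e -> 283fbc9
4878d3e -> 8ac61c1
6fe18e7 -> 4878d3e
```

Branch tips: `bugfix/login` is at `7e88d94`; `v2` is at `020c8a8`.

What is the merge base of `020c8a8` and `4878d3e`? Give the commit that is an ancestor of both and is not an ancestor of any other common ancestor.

Ancestors of 020c8a8: {020c8a8, 0eadf9b, 12a9536, 1fadf0f, 283fbc9, 4878d3e, 56968c4, 6fe18e7, 7bdfbb1, 85676b1, 8ac61c1, 8c17a7d, ae873a1, b52a1fd, f6d71c5}.
Ancestors of 4878d3e: {283fbc9, 4878d3e, 8ac61c1}.
Common ancestors: {283fbc9, 4878d3e, 8ac61c1}.
Among these, 4878d3e is not an ancestor of any other common ancestor — it is the merge base.

4878d3e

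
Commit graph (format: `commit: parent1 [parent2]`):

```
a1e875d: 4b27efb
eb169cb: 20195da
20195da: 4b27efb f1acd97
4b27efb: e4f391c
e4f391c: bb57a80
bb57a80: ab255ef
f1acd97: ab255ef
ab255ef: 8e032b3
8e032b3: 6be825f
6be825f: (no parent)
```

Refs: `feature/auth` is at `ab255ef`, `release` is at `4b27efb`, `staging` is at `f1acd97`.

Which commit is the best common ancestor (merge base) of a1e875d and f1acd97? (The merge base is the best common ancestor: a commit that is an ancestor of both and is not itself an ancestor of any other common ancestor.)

ab255ef

Ancestors of a1e875d: {4b27efb, 6be825f, 8e032b3, a1e875d, ab255ef, bb57a80, e4f391c}.
Ancestors of f1acd97: {6be825f, 8e032b3, ab255ef, f1acd97}.
Common ancestors: {6be825f, 8e032b3, ab255ef}.
Among these, ab255ef is not an ancestor of any other common ancestor — it is the merge base.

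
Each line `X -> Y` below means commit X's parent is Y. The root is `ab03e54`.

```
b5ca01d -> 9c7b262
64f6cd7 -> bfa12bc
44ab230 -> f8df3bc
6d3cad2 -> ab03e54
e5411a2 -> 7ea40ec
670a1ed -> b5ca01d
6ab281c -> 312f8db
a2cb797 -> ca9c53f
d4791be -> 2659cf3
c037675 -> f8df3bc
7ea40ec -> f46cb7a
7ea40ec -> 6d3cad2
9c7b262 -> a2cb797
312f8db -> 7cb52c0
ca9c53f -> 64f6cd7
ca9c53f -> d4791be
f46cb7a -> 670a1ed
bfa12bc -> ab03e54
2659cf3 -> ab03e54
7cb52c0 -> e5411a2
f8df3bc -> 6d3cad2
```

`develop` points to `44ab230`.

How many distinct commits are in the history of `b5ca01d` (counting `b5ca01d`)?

Walking parent pointers from b5ca01d: reachable set = {2659cf3, 64f6cd7, 9c7b262, a2cb797, ab03e54, b5ca01d, bfa12bc, ca9c53f, d4791be}.
That is 9 commits.

9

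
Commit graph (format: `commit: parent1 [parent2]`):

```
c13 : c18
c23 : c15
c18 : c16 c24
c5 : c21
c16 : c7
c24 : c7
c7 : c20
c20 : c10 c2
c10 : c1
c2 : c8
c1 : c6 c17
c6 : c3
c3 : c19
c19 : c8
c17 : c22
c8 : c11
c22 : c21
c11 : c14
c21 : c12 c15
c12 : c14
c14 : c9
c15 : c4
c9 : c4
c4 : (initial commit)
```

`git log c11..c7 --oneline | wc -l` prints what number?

Reachable from c7: {c1, c10, c11, c12, c14, c15, c17, c19, c2, c20, c21, c22, c3, c4, c6, c7, c8, c9}.
Reachable from c11: {c11, c14, c4, c9}.
In c7's history but not c11's: {c1, c10, c12, c15, c17, c19, c2, c20, c21, c22, c3, c6, c7, c8} — 14 commits.

14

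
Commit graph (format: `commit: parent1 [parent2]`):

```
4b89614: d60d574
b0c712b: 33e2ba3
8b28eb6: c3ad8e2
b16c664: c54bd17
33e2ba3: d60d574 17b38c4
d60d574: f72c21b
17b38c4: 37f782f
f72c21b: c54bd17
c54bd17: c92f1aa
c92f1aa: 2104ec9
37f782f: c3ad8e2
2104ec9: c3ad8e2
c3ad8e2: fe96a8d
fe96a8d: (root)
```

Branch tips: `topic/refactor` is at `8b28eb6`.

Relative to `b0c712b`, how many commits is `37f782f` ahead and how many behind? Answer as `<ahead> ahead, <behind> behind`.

0 ahead, 8 behind

Reachable from 37f782f: {37f782f, c3ad8e2, fe96a8d}.
Reachable from b0c712b: {17b38c4, 2104ec9, 33e2ba3, 37f782f, b0c712b, c3ad8e2, c54bd17, c92f1aa, d60d574, f72c21b, fe96a8d}.
Only in 37f782f's history (ahead): {} — 0.
Only in b0c712b's history (behind): {17b38c4, 2104ec9, 33e2ba3, b0c712b, c54bd17, c92f1aa, d60d574, f72c21b} — 8.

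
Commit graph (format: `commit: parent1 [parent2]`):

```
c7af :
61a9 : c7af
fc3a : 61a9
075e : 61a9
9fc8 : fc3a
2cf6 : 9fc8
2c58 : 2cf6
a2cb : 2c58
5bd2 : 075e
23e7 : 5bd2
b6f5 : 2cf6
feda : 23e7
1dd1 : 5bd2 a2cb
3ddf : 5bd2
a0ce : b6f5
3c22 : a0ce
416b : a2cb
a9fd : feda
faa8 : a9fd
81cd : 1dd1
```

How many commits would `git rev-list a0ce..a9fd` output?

5

Reachable from a9fd: {075e, 23e7, 5bd2, 61a9, a9fd, c7af, feda}.
Reachable from a0ce: {2cf6, 61a9, 9fc8, a0ce, b6f5, c7af, fc3a}.
In a9fd's history but not a0ce's: {075e, 23e7, 5bd2, a9fd, feda} — 5 commits.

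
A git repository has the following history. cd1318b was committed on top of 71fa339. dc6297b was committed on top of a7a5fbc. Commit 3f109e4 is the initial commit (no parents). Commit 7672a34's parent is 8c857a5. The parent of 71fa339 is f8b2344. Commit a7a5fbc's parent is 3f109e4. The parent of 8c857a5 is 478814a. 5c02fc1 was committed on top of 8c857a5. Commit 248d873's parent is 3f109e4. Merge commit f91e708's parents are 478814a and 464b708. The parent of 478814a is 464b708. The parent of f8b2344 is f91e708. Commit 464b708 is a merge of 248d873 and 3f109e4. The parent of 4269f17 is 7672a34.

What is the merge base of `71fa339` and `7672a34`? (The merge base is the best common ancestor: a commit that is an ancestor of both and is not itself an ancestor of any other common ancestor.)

478814a

Ancestors of 71fa339: {248d873, 3f109e4, 464b708, 478814a, 71fa339, f8b2344, f91e708}.
Ancestors of 7672a34: {248d873, 3f109e4, 464b708, 478814a, 7672a34, 8c857a5}.
Common ancestors: {248d873, 3f109e4, 464b708, 478814a}.
Among these, 478814a is not an ancestor of any other common ancestor — it is the merge base.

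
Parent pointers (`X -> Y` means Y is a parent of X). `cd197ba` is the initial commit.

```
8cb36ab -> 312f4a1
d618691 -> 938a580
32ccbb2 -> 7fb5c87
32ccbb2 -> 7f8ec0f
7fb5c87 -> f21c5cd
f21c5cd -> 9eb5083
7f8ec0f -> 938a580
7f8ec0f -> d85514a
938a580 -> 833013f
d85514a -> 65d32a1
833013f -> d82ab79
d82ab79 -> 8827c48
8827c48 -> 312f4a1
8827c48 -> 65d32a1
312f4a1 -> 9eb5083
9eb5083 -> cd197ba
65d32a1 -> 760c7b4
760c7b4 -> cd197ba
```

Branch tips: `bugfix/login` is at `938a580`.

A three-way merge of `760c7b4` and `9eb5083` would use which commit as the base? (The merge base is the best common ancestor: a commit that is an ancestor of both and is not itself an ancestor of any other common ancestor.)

Ancestors of 760c7b4: {760c7b4, cd197ba}.
Ancestors of 9eb5083: {9eb5083, cd197ba}.
Common ancestors: {cd197ba}.
The only common ancestor is cd197ba, so it is the merge base.

cd197ba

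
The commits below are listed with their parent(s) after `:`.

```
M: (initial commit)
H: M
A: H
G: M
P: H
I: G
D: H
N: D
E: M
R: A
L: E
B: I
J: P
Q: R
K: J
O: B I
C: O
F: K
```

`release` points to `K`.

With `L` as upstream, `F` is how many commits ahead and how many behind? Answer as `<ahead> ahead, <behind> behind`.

Reachable from F: {F, H, J, K, M, P}.
Reachable from L: {E, L, M}.
Only in F's history (ahead): {F, H, J, K, P} — 5.
Only in L's history (behind): {E, L} — 2.

5 ahead, 2 behind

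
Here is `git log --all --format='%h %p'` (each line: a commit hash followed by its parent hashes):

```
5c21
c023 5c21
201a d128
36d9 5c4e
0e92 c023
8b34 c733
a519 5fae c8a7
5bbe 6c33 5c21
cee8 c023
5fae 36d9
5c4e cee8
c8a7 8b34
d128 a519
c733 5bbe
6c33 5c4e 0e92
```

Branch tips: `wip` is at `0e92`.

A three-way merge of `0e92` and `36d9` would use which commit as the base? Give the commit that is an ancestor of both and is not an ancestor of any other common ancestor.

c023

Ancestors of 0e92: {0e92, 5c21, c023}.
Ancestors of 36d9: {36d9, 5c21, 5c4e, c023, cee8}.
Common ancestors: {5c21, c023}.
Among these, c023 is not an ancestor of any other common ancestor — it is the merge base.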